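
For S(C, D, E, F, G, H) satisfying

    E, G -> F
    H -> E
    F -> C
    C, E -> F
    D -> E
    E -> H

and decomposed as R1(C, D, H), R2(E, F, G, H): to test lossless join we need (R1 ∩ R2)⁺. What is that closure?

R1 ∩ R2 = {H}.
H → E applies, adding E
Closure: {E, H}.

E, H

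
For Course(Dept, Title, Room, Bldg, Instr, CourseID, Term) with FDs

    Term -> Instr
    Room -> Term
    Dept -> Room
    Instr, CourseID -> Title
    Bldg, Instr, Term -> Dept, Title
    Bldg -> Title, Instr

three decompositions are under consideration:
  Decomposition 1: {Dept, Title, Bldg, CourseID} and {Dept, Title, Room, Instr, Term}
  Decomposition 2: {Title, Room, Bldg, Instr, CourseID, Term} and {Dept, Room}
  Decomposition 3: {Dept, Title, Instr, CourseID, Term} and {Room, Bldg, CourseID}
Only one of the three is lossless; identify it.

Decomposition 1: common = {Dept, Title}, closure = {Dept, Title, Room, Instr, Term} → lossless.
Decomposition 2: common = {Room}, closure = {Room, Instr, Term} → lossy.
Decomposition 3: common = {CourseID}, closure = {CourseID} → lossy.

Decomposition 1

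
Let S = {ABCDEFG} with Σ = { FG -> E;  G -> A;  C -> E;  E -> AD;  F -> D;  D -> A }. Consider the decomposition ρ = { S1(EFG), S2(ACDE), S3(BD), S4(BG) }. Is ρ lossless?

Chase test. Columns are ABCDEFG; row i has aⱼ where attribute j ∈ Si, else bᵢⱼ.
Initial tableau (one row per fragment):
  row 1: b11 b12 b13 b14 a5 a6 a7
  row 2: a1 b22 a3 a4 a5 b26 b27
  row 3: b31 a2 b33 a4 b35 b36 b37
  row 4: b41 a2 b43 b44 b45 b46 a7
Rows 1 and 4 agree on G; apply G→A and equate their A entries.
Rows 1 and 2 agree on E; apply E→AD and equate their AD entries.
Rows 1 and 3 agree on D; apply D→A and equate their A entries.
No row becomes fully distinguished — the join is lossy.

No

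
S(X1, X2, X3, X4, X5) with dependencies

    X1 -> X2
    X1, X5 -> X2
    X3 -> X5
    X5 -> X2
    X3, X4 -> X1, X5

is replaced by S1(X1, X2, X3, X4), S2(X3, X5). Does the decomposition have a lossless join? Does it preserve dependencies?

lossless but not dependency-preserving

Lossless test: (X3)⁺ = {X2, X3, X5}, which contains all of one fragment — lossless.
Dependency preservation: the restricted closure of {X5} across the fragments never reaches {X2}, so X5 → X2 cannot be enforced without a join — not preserved.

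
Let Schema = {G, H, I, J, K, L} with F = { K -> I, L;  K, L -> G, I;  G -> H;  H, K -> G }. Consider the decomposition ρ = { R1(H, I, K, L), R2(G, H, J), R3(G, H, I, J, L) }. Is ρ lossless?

No

Chase test. Columns are G, H, I, J, K, L; row i has aⱼ where attribute j ∈ Ri, else bᵢⱼ.
Initial tableau (one row per fragment):
  row 1: b11 a2 a3 b14 a5 a6
  row 2: a1 a2 b23 a4 b25 b26
  row 3: a1 a2 a3 a4 b35 a6
No row becomes fully distinguished — the join is lossy.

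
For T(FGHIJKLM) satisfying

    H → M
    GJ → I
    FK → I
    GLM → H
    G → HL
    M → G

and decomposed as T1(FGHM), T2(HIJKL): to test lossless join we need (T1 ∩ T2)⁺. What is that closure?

T1 ∩ T2 = {H}.
H → M applies, adding M
M → G applies, adding G
G → HL applies, adding L
Closure: {GHLM}.

GHLM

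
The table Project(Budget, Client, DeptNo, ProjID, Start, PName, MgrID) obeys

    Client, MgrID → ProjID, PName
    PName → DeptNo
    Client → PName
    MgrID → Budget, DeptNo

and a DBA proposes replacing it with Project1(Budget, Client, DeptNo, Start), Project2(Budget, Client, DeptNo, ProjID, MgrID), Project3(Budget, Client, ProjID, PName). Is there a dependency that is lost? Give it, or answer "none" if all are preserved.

PName → DeptNo

Check PName → DeptNo: no single fragment contains all of {DeptNo, PName}, and the restricted closure of {PName} across the fragments never reaches {DeptNo}.
Client, MgrID → ProjID, PName is preserved.
Client → PName is preserved.
MgrID → Budget, DeptNo is preserved.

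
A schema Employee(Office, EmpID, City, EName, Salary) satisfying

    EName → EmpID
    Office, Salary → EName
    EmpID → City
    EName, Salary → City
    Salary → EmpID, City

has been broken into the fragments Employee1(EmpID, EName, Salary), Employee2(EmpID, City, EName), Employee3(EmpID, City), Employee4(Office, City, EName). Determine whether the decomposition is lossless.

Chase test. Columns are Office, EmpID, City, EName, Salary; row i has aⱼ where attribute j ∈ Employeei, else bᵢⱼ.
Initial tableau (one row per fragment):
  row 1: b11 a2 b13 a4 a5
  row 2: b21 a2 a3 a4 b25
  row 3: b31 a2 a3 b34 b35
  row 4: a1 b42 a3 a4 b45
Rows 1 and 4 agree on EName; apply EName→EmpID and equate their EmpID entries.
Rows 1 and 2 agree on EmpID; apply EmpID→City and equate their City entries.
No row becomes fully distinguished — the join is lossy.

No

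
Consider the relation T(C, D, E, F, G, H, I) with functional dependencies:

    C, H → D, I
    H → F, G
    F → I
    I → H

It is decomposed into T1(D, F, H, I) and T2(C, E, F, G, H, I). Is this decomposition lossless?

No

Common attributes: T1 ∩ T2 = {F, H, I}.
Closure of {F, H, I}: H → F, G applies, adding G. So (F, H, I)⁺ = {F, G, H, I}.
The closure contains neither all of T1 = {D, F, H, I} nor all of T2 = {C, E, F, G, H, I}, so the common attributes are not a superkey of either fragment. The join is lossy.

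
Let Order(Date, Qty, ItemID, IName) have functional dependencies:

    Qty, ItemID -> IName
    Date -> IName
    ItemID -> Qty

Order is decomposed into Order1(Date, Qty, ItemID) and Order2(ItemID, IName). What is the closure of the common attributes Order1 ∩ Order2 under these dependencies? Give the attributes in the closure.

Qty, ItemID, IName

Order1 ∩ Order2 = {ItemID}.
ItemID → Qty applies, adding Qty
Qty, ItemID → IName applies, adding IName
Closure: {Qty, ItemID, IName}.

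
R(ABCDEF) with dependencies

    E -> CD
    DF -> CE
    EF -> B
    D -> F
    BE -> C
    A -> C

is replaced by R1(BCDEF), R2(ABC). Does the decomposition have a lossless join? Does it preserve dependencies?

Lossless test: (BC)⁺ = {BC}, which is a superkey of neither fragment — lossy.
Dependency preservation: every FD's attributes lie within a single fragment, so each can be enforced locally — preserved.

lossy but dependency-preserving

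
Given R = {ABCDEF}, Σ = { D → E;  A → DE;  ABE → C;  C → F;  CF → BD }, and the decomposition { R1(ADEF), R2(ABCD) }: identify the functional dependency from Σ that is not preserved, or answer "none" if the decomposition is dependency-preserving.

C → F

Check C → F: no single fragment contains all of {CF}, and the restricted closure of {C} across the fragments never reaches {F}.
D → E is preserved.
A → DE is preserved.
ABE → C is preserved.
CF → BD is preserved.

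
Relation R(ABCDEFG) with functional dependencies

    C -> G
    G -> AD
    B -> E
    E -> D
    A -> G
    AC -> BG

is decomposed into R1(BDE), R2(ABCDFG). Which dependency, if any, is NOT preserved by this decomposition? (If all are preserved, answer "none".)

none

C → G lies within R2.
G → AD lies within R2.
B → E lies within R1.
E → D lies within R1.
A → G lies within R2.
AC → BG lies within R2.
Every dependency is enforceable on the fragments, so the decomposition is dependency-preserving.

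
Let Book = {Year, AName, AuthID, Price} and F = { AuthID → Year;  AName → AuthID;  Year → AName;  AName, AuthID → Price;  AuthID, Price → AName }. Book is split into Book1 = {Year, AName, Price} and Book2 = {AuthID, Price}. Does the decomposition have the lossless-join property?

Common attributes: Book1 ∩ Book2 = {Price}.
No dependency enlarges {Price}, so (Price)⁺ = {Price}.
The closure contains neither all of Book1 = {Year, AName, Price} nor all of Book2 = {AuthID, Price}, so the common attributes are not a superkey of either fragment. The join is lossy.

No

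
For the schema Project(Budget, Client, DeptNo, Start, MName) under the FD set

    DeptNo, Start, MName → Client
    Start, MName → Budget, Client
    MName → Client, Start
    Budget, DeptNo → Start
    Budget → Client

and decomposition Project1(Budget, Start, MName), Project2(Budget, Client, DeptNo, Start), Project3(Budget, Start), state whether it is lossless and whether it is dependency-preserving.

Lossless test (chase): Rows 1 and 2 agree on Budget; apply Budget→Client and equate their Client entries. Rows 1 and 3 agree on Budget; apply Budget→Client and equate their Client entries. No row becomes fully distinguished — the join is lossy.
Dependency preservation: DeptNo, Start, MName → Client; Start, MName → Budget, Client; MName → Client, Start are not contained in any single fragment, but the restricted closure of each left-hand side across the fragments still reaches the right-hand side; the remaining FDs each lie inside some fragment. All dependencies are preserved.

lossy but dependency-preserving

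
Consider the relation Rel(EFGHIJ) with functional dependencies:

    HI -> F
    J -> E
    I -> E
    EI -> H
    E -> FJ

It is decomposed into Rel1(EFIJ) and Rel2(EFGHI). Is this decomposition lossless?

Yes

Common attributes: Rel1 ∩ Rel2 = {EFI}.
Closure of {EFI}: EI → H applies, adding H; E → FJ applies, adding J. So (EFI)⁺ = {EFHIJ}.
This closure contains every attribute of Rel1, so Rel1 ∩ Rel2 → Rel1. The join is lossless.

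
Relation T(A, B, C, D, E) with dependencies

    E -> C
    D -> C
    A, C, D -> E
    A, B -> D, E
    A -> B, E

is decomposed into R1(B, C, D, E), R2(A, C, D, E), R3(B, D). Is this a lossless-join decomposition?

No

Chase test. Columns are A, B, C, D, E; row i has aⱼ where attribute j ∈ Ri, else bᵢⱼ.
Initial tableau (one row per fragment):
  row 1: b11 a2 a3 a4 a5
  row 2: a1 b22 a3 a4 a5
  row 3: b31 a2 b33 a4 b35
Rows 1 and 3 agree on D; apply D→C and equate their C entries.
No row becomes fully distinguished — the join is lossy.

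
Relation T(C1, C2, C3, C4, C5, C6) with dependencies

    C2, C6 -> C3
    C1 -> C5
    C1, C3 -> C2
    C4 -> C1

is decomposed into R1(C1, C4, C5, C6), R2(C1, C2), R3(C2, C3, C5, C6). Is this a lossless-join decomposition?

Chase test. Columns are C1, C2, C3, C4, C5, C6; row i has aⱼ where attribute j ∈ Ri, else bᵢⱼ.
Initial tableau (one row per fragment):
  row 1: a1 b12 b13 a4 a5 a6
  row 2: a1 a2 b23 b24 b25 b26
  row 3: b31 a2 a3 b34 a5 a6
Rows 1 and 2 agree on C1; apply C1→C5 and equate their C5 entries.
No row becomes fully distinguished — the join is lossy.

No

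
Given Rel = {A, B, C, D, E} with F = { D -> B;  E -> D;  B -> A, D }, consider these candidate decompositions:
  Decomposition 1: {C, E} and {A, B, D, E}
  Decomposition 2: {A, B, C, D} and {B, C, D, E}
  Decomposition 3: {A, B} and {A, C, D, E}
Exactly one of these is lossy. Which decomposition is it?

Decomposition 3

Decomposition 1: common = {E}, closure = {A, B, D, E} → lossless.
Decomposition 2: common = {B, C, D}, closure = {A, B, C, D} → lossless.
Decomposition 3: common = {A}, closure = {A} → lossy.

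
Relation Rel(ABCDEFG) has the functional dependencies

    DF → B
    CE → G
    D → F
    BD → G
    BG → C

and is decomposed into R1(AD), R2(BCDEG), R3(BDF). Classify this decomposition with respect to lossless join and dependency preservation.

lossy but dependency-preserving

Lossless test (chase): Rows 1 and 2 agree on D; apply D→F and equate their F entries. Rows 1 and 3 agree on D; apply D→F and equate their F entries. Rows 2 and 3 agree on BD; apply BD→G and equate their G entries. Rows 2 and 3 agree on BG; apply BG→C and equate their C entries. Rows 1 and 2 agree on DF; apply DF→B and equate their B entries. Rows 1 and 2 agree on BD; apply BD→G and equate their G entries. Rows 1 and 2 agree on BG; apply BG→C and equate their C entries. No row becomes fully distinguished — the join is lossy.
Dependency preservation: every FD's attributes lie within a single fragment, so each can be enforced locally — preserved.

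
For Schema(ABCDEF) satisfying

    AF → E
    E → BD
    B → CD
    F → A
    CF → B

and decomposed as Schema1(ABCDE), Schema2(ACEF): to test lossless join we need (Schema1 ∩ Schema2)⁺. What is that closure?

ABCDE

Schema1 ∩ Schema2 = {ACE}.
E → BD applies, adding BD
Closure: {ABCDE}.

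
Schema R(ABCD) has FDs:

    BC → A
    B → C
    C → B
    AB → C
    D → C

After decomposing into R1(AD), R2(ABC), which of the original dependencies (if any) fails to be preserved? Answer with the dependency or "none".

D → C

Check D → C: no single fragment contains all of {CD}, and the restricted closure of {D} across the fragments never reaches {C}.
BC → A is preserved.
B → C is preserved.
C → B is preserved.
AB → C is preserved.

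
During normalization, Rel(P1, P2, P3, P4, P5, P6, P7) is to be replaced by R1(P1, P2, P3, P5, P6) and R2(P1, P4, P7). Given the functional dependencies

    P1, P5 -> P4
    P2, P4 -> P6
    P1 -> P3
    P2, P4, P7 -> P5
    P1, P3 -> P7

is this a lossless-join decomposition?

Common attributes: R1 ∩ R2 = {P1}.
Closure of {P1}: P1 → P3 applies, adding P3; P1, P3 → P7 applies, adding P7. So (P1)⁺ = {P1, P3, P7}.
The closure contains neither all of R1 = {P1, P2, P3, P5, P6} nor all of R2 = {P1, P4, P7}, so the common attributes are not a superkey of either fragment. The join is lossy.

No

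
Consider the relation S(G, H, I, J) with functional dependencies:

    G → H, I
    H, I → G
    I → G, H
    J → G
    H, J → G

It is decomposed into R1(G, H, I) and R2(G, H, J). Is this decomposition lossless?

Common attributes: R1 ∩ R2 = {G, H}.
Closure of {G, H}: G → H, I applies, adding I. So (G, H)⁺ = {G, H, I}.
This closure contains every attribute of R1, so R1 ∩ R2 → R1. The join is lossless.

Yes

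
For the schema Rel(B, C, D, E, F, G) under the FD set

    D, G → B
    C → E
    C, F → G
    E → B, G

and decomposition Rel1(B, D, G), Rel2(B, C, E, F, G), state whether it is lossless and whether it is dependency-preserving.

lossy but dependency-preserving

Lossless test: (B, G)⁺ = {B, G}, which is a superkey of neither fragment — lossy.
Dependency preservation: every FD's attributes lie within a single fragment, so each can be enforced locally — preserved.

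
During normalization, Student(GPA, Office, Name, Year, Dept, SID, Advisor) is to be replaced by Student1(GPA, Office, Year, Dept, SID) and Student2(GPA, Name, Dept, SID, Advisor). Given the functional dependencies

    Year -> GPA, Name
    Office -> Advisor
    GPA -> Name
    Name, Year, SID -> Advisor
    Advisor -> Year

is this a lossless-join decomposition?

No

Common attributes: Student1 ∩ Student2 = {GPA, Dept, SID}.
Closure of {GPA, Dept, SID}: GPA → Name applies, adding Name. So (GPA, Dept, SID)⁺ = {GPA, Name, Dept, SID}.
The closure contains neither all of Student1 = {GPA, Office, Year, Dept, SID} nor all of Student2 = {GPA, Name, Dept, SID, Advisor}, so the common attributes are not a superkey of either fragment. The join is lossy.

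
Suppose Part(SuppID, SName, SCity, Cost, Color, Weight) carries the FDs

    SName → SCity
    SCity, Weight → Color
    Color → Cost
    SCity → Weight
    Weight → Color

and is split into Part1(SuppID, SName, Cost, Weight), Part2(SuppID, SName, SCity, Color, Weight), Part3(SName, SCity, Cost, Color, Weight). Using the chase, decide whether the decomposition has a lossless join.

Chase test. Columns are SuppID, SName, SCity, Cost, Color, Weight; row i has aⱼ where attribute j ∈ Parti, else bᵢⱼ.
Initial tableau (one row per fragment):
  row 1: a1 a2 b13 a4 b15 a6
  row 2: a1 a2 a3 b24 a5 a6
  row 3: b31 a2 a3 a4 a5 a6
Rows 1 and 2 agree on SName; apply SName→SCity and equate their SCity entries.
Rows 1 and 2 agree on SCity, Weight; apply SCity, Weight→Color and equate their Color entries.
Rows 1 and 2 agree on Color; apply Color→Cost and equate their Cost entries.
Row 1 is now all distinguished symbols — the join is lossless.

Yes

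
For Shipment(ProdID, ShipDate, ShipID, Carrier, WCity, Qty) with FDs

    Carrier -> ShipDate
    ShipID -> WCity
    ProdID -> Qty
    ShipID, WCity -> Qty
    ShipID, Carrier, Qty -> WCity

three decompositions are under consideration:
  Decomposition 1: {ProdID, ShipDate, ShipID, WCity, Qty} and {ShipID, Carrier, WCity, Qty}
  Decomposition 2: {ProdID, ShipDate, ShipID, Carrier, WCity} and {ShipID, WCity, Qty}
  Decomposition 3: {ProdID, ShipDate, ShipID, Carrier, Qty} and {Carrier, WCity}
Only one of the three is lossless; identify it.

Decomposition 1: common = {ShipID, WCity, Qty}, closure = {ShipID, WCity, Qty} → lossy.
Decomposition 2: common = {ShipID, WCity}, closure = {ShipID, WCity, Qty} → lossless.
Decomposition 3: common = {Carrier}, closure = {ShipDate, Carrier} → lossy.

Decomposition 2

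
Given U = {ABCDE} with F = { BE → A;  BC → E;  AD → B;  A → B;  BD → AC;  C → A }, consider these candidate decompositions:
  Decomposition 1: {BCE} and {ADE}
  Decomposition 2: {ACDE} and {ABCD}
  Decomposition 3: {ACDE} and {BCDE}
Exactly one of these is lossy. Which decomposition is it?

Decomposition 1: common = {E}, closure = {E} → lossy.
Decomposition 2: common = {ACD}, closure = {ABCDE} → lossless.
Decomposition 3: common = {CDE}, closure = {ABCDE} → lossless.

Decomposition 1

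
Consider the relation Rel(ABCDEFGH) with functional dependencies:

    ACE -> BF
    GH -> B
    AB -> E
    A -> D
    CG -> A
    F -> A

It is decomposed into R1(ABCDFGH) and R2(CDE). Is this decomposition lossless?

No

Common attributes: R1 ∩ R2 = {CD}.
No dependency enlarges {CD}, so (CD)⁺ = {CD}.
The closure contains neither all of R1 = {ABCDFGH} nor all of R2 = {CDE}, so the common attributes are not a superkey of either fragment. The join is lossy.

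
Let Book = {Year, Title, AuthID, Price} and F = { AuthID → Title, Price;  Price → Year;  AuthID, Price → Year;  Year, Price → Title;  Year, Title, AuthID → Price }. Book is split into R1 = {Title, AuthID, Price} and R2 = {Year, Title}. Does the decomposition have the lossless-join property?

No

Common attributes: R1 ∩ R2 = {Title}.
No dependency enlarges {Title}, so (Title)⁺ = {Title}.
The closure contains neither all of R1 = {Title, AuthID, Price} nor all of R2 = {Year, Title}, so the common attributes are not a superkey of either fragment. The join is lossy.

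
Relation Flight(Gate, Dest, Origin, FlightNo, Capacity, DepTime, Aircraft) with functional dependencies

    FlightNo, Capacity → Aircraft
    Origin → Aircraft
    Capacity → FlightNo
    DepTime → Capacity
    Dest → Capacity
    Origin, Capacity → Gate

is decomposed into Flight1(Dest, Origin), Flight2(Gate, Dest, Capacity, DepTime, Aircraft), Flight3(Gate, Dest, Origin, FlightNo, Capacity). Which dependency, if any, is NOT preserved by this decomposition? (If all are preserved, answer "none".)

Origin → Aircraft

Check Origin → Aircraft: no single fragment contains all of {Origin, Aircraft}, and the restricted closure of {Origin} across the fragments never reaches {Aircraft}.
FlightNo, Capacity → Aircraft is preserved.
Capacity → FlightNo is preserved.
DepTime → Capacity is preserved.
Dest → Capacity is preserved.
Origin, Capacity → Gate is preserved.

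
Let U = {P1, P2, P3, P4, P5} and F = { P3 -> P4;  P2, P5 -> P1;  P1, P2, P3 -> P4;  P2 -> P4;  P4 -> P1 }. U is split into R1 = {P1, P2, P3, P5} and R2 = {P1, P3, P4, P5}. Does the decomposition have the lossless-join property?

Yes

Common attributes: R1 ∩ R2 = {P1, P3, P5}.
Closure of {P1, P3, P5}: P3 → P4 applies, adding P4. So (P1, P3, P5)⁺ = {P1, P3, P4, P5}.
This closure contains every attribute of R2, so R1 ∩ R2 → R2. The join is lossless.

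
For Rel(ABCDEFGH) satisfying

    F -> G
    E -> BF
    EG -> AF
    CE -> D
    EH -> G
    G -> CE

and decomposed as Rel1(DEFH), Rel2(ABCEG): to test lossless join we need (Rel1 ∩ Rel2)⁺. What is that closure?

Rel1 ∩ Rel2 = {E}.
E → BF applies, adding BF
F → G applies, adding G
EG → AF applies, adding A
G → CE applies, adding C
CE → D applies, adding D
Closure: {ABCDEFG}.

ABCDEFG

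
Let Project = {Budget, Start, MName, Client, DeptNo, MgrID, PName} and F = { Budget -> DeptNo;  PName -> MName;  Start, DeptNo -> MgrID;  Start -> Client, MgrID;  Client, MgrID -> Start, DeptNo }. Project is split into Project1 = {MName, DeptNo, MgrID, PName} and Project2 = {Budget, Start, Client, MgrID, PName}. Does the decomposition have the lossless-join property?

No

Common attributes: Project1 ∩ Project2 = {MgrID, PName}.
Closure of {MgrID, PName}: PName → MName applies, adding MName. So (MgrID, PName)⁺ = {MName, MgrID, PName}.
The closure contains neither all of Project1 = {MName, DeptNo, MgrID, PName} nor all of Project2 = {Budget, Start, Client, MgrID, PName}, so the common attributes are not a superkey of either fragment. The join is lossy.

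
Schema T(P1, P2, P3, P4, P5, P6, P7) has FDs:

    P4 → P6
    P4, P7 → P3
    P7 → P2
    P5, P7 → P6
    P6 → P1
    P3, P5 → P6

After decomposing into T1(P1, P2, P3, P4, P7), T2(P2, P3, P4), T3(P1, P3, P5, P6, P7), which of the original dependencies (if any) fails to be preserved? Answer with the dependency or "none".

P4 → P6

Check P4 → P6: no single fragment contains all of {P4, P6}, and the restricted closure of {P4} across the fragments never reaches {P6}.
P4, P7 → P3 is preserved.
P7 → P2 is preserved.
P5, P7 → P6 is preserved.
P6 → P1 is preserved.
P3, P5 → P6 is preserved.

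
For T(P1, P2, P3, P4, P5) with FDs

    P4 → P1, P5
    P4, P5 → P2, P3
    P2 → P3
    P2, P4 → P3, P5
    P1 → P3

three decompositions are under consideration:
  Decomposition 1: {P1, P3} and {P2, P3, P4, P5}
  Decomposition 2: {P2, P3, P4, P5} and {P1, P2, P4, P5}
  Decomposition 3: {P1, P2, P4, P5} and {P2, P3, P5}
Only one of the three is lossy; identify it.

Decomposition 1: common = {P3}, closure = {P3} → lossy.
Decomposition 2: common = {P2, P4, P5}, closure = {P1, P2, P3, P4, P5} → lossless.
Decomposition 3: common = {P2, P5}, closure = {P2, P3, P5} → lossless.

Decomposition 1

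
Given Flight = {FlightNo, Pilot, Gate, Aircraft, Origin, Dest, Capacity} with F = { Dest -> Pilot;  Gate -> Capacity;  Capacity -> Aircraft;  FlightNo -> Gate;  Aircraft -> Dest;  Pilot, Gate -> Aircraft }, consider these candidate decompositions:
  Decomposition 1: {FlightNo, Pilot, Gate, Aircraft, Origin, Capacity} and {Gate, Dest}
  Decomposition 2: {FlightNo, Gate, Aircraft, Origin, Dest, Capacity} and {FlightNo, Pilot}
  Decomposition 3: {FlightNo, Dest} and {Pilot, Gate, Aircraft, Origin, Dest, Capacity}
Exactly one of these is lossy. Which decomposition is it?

Decomposition 1: common = {Gate}, closure = {Pilot, Gate, Aircraft, Dest, Capacity} → lossless.
Decomposition 2: common = {FlightNo}, closure = {FlightNo, Pilot, Gate, Aircraft, Dest, Capacity} → lossless.
Decomposition 3: common = {Dest}, closure = {Pilot, Dest} → lossy.

Decomposition 3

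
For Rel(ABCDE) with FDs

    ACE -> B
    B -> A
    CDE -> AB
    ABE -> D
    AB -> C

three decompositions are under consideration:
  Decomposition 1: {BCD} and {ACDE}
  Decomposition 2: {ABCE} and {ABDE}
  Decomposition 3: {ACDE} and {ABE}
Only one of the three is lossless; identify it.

Decomposition 1: common = {CD}, closure = {CD} → lossy.
Decomposition 2: common = {ABE}, closure = {ABCDE} → lossless.
Decomposition 3: common = {AE}, closure = {AE} → lossy.

Decomposition 2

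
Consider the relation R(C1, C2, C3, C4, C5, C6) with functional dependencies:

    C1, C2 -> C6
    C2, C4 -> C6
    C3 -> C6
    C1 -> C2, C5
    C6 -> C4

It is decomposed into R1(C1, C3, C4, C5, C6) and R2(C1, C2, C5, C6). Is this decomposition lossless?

Yes

Common attributes: R1 ∩ R2 = {C1, C5, C6}.
Closure of {C1, C5, C6}: C1 → C2, C5 applies, adding C2; C6 → C4 applies, adding C4. So (C1, C5, C6)⁺ = {C1, C2, C4, C5, C6}.
This closure contains every attribute of R2, so R1 ∩ R2 → R2. The join is lossless.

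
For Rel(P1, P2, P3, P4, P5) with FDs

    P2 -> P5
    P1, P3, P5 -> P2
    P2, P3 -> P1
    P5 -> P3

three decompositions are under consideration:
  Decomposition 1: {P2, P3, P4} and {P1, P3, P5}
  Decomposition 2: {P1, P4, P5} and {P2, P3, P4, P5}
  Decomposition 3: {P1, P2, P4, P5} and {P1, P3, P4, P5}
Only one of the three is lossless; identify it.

Decomposition 3

Decomposition 1: common = {P3}, closure = {P3} → lossy.
Decomposition 2: common = {P4, P5}, closure = {P3, P4, P5} → lossy.
Decomposition 3: common = {P1, P4, P5}, closure = {P1, P2, P3, P4, P5} → lossless.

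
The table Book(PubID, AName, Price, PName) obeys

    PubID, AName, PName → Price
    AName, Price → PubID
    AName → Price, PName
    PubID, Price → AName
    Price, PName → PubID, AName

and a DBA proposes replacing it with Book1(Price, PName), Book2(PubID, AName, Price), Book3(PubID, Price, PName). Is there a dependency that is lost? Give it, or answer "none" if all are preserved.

PubID, AName, PName → Price: restricted closure across fragments reaches Price.
AName, Price → PubID lies within Book2.
AName → Price, PName: restricted closure across fragments reaches Price, PName.
PubID, Price → AName lies within Book2.
Price, PName → PubID, AName: restricted closure across fragments reaches PubID, AName.
Every dependency is enforceable on the fragments, so the decomposition is dependency-preserving.

none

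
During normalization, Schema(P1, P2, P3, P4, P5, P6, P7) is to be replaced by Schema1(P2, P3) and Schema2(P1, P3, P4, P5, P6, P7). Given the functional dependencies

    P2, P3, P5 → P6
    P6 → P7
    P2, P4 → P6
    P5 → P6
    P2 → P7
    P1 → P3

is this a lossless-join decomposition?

Common attributes: Schema1 ∩ Schema2 = {P3}.
No dependency enlarges {P3}, so (P3)⁺ = {P3}.
The closure contains neither all of Schema1 = {P2, P3} nor all of Schema2 = {P1, P3, P4, P5, P6, P7}, so the common attributes are not a superkey of either fragment. The join is lossy.

No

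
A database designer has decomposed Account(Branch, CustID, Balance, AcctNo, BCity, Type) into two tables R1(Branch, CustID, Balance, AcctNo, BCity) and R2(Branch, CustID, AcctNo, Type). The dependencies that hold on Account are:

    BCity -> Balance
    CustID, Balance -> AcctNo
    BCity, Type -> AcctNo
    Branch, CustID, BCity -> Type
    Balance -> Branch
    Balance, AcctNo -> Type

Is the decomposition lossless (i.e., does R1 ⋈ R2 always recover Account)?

Common attributes: R1 ∩ R2 = {Branch, CustID, AcctNo}.
No dependency enlarges {Branch, CustID, AcctNo}, so (Branch, CustID, AcctNo)⁺ = {Branch, CustID, AcctNo}.
The closure contains neither all of R1 = {Branch, CustID, Balance, AcctNo, BCity} nor all of R2 = {Branch, CustID, AcctNo, Type}, so the common attributes are not a superkey of either fragment. The join is lossy.

No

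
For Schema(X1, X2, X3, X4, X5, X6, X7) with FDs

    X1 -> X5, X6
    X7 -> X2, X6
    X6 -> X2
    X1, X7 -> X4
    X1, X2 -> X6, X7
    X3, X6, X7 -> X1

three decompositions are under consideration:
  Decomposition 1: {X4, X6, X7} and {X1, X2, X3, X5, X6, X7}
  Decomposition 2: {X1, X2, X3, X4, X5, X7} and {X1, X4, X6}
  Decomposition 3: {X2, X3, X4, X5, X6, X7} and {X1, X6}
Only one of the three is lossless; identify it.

Decomposition 2

Decomposition 1: common = {X6, X7}, closure = {X2, X6, X7} → lossy.
Decomposition 2: common = {X1, X4}, closure = {X1, X2, X4, X5, X6, X7} → lossless.
Decomposition 3: common = {X6}, closure = {X2, X6} → lossy.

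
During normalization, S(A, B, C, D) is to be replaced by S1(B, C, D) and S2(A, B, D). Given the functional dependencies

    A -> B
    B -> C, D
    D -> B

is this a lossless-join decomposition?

Yes

Common attributes: S1 ∩ S2 = {B, D}.
Closure of {B, D}: B → C, D applies, adding C. So (B, D)⁺ = {B, C, D}.
This closure contains every attribute of S1, so S1 ∩ S2 → S1. The join is lossless.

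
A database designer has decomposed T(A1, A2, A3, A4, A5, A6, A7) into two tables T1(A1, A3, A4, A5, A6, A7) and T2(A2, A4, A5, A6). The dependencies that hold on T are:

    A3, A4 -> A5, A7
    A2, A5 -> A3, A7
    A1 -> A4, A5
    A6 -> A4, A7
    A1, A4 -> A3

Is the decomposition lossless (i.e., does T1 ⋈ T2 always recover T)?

Common attributes: T1 ∩ T2 = {A4, A5, A6}.
Closure of {A4, A5, A6}: A6 → A4, A7 applies, adding A7. So (A4, A5, A6)⁺ = {A4, A5, A6, A7}.
The closure contains neither all of T1 = {A1, A3, A4, A5, A6, A7} nor all of T2 = {A2, A4, A5, A6}, so the common attributes are not a superkey of either fragment. The join is lossy.

No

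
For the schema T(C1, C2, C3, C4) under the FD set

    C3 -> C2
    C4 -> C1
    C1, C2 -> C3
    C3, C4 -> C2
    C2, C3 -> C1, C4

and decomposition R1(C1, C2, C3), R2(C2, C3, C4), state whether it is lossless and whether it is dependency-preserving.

lossless but not dependency-preserving

Lossless test: (C2, C3)⁺ = {C1, C2, C3, C4}, which contains all of one fragment — lossless.
Dependency preservation: the restricted closure of {C4} across the fragments never reaches {C1}, so C4 → C1 cannot be enforced without a join — not preserved.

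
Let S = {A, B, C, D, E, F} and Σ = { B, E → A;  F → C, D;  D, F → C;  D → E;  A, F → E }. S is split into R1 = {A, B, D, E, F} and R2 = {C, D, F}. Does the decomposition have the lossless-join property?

Common attributes: R1 ∩ R2 = {D, F}.
Closure of {D, F}: F → C, D applies, adding C; D → E applies, adding E. So (D, F)⁺ = {C, D, E, F}.
This closure contains every attribute of R2, so R1 ∩ R2 → R2. The join is lossless.

Yes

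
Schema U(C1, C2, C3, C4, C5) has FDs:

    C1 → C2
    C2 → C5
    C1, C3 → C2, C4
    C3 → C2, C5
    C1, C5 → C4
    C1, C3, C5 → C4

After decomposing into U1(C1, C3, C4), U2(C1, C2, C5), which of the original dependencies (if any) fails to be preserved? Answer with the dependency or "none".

C3 → C2, C5

Check C3 → C2, C5: no single fragment contains all of {C2, C3, C5}, and the restricted closure of {C3} across the fragments never reaches {C2, C5}.
C1 → C2 is preserved.
C2 → C5 is preserved.
C1, C3 → C2, C4 is preserved.
C1, C5 → C4 is preserved.
C1, C3, C5 → C4 is preserved.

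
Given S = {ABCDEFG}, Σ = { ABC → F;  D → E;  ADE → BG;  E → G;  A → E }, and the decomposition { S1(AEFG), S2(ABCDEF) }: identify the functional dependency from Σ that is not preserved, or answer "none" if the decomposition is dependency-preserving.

ABC → F lies within S2.
D → E lies within S2.
ADE → BG: restricted closure across fragments reaches BG.
E → G lies within S1.
A → E lies within S1.
Every dependency is enforceable on the fragments, so the decomposition is dependency-preserving.

none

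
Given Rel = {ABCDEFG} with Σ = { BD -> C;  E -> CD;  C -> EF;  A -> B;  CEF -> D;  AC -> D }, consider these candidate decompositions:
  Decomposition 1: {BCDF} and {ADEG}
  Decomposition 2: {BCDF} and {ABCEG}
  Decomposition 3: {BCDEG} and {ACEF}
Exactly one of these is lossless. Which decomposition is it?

Decomposition 1: common = {D}, closure = {D} → lossy.
Decomposition 2: common = {BC}, closure = {BCDEF} → lossless.
Decomposition 3: common = {CE}, closure = {CDEF} → lossy.

Decomposition 2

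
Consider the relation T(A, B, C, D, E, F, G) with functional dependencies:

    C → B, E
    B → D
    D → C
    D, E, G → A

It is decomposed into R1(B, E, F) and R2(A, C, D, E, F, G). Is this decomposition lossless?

Common attributes: R1 ∩ R2 = {E, F}.
No dependency enlarges {E, F}, so (E, F)⁺ = {E, F}.
The closure contains neither all of R1 = {B, E, F} nor all of R2 = {A, C, D, E, F, G}, so the common attributes are not a superkey of either fragment. The join is lossy.

No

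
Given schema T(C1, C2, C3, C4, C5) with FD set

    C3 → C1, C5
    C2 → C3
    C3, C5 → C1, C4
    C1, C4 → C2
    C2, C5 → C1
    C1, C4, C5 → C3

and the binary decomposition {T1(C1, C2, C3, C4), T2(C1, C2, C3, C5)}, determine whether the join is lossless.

Yes

Common attributes: T1 ∩ T2 = {C1, C2, C3}.
Closure of {C1, C2, C3}: C3 → C1, C5 applies, adding C5; C3, C5 → C1, C4 applies, adding C4. So (C1, C2, C3)⁺ = {C1, C2, C3, C4, C5}.
This closure contains every attribute of T1, so T1 ∩ T2 → T1. The join is lossless.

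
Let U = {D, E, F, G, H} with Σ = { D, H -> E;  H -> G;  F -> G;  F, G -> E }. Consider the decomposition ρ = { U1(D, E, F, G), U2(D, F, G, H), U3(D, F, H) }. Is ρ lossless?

Yes

Chase test. Columns are D, E, F, G, H; row i has aⱼ where attribute j ∈ Ui, else bᵢⱼ.
Initial tableau (one row per fragment):
  row 1: a1 a2 a3 a4 b15
  row 2: a1 b22 a3 a4 a5
  row 3: a1 b32 a3 b34 a5
Rows 2 and 3 agree on D, H; apply D, H→E and equate their E entries.
Rows 2 and 3 agree on H; apply H→G and equate their G entries.
Rows 1 and 2 agree on F, G; apply F, G→E and equate their E entries.
Row 2 is now all distinguished symbols — the join is lossless.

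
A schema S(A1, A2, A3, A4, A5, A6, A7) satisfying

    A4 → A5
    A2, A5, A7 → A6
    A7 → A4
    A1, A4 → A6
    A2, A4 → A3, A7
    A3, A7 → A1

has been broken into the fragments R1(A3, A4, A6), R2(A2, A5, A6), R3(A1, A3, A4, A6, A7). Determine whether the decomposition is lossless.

No

Chase test. Columns are A1, A2, A3, A4, A5, A6, A7; row i has aⱼ where attribute j ∈ Ri, else bᵢⱼ.
Initial tableau (one row per fragment):
  row 1: b11 b12 a3 a4 b15 a6 b17
  row 2: b21 a2 b23 b24 a5 a6 b27
  row 3: a1 b32 a3 a4 b35 a6 a7
Rows 1 and 3 agree on A4; apply A4→A5 and equate their A5 entries.
No row becomes fully distinguished — the join is lossy.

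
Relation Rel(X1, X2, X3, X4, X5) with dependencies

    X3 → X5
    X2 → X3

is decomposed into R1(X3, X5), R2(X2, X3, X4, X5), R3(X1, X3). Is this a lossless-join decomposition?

No

Chase test. Columns are X1, X2, X3, X4, X5; row i has aⱼ where attribute j ∈ Ri, else bᵢⱼ.
Initial tableau (one row per fragment):
  row 1: b11 b12 a3 b14 a5
  row 2: b21 a2 a3 a4 a5
  row 3: a1 b32 a3 b34 b35
Rows 1 and 3 agree on X3; apply X3→X5 and equate their X5 entries.
No row becomes fully distinguished — the join is lossy.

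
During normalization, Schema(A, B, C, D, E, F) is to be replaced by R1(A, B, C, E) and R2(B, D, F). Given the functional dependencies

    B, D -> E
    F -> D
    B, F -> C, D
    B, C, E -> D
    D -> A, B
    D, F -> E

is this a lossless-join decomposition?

No

Common attributes: R1 ∩ R2 = {B}.
No dependency enlarges {B}, so (B)⁺ = {B}.
The closure contains neither all of R1 = {A, B, C, E} nor all of R2 = {B, D, F}, so the common attributes are not a superkey of either fragment. The join is lossy.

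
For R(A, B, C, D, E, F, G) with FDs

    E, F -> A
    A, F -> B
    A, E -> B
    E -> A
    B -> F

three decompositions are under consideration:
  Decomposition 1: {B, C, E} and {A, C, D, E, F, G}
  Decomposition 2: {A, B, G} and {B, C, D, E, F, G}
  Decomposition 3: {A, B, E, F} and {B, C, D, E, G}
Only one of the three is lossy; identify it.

Decomposition 1: common = {C, E}, closure = {A, B, C, E, F} → lossless.
Decomposition 2: common = {B, G}, closure = {B, F, G} → lossy.
Decomposition 3: common = {B, E}, closure = {A, B, E, F} → lossless.

Decomposition 2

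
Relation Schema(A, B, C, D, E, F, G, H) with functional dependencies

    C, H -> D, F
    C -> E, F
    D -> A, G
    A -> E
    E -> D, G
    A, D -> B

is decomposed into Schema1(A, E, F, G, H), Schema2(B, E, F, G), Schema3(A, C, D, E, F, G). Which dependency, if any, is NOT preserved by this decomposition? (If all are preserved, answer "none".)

none

C, H → D, F: restricted closure across fragments reaches D, F.
C → E, F lies within Schema3.
D → A, G lies within Schema3.
A → E lies within Schema1.
E → D, G lies within Schema3.
A, D → B: restricted closure across fragments reaches B.
Every dependency is enforceable on the fragments, so the decomposition is dependency-preserving.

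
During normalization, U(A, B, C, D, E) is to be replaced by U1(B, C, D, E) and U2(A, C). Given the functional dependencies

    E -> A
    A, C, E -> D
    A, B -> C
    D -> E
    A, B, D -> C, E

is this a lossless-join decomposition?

Common attributes: U1 ∩ U2 = {C}.
No dependency enlarges {C}, so (C)⁺ = {C}.
The closure contains neither all of U1 = {B, C, D, E} nor all of U2 = {A, C}, so the common attributes are not a superkey of either fragment. The join is lossy.

No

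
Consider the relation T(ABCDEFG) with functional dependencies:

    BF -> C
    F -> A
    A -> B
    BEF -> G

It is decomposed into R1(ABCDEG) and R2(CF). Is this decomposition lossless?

No

Common attributes: R1 ∩ R2 = {C}.
No dependency enlarges {C}, so (C)⁺ = {C}.
The closure contains neither all of R1 = {ABCDEG} nor all of R2 = {CF}, so the common attributes are not a superkey of either fragment. The join is lossy.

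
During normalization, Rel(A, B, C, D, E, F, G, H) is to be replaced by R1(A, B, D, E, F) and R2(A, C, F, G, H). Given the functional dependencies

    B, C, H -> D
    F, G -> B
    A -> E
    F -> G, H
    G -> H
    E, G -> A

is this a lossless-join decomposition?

Common attributes: R1 ∩ R2 = {A, F}.
Closure of {A, F}: A → E applies, adding E; F → G, H applies, adding G, H; F, G → B applies, adding B. So (A, F)⁺ = {A, B, E, F, G, H}.
The closure contains neither all of R1 = {A, B, D, E, F} nor all of R2 = {A, C, F, G, H}, so the common attributes are not a superkey of either fragment. The join is lossy.

No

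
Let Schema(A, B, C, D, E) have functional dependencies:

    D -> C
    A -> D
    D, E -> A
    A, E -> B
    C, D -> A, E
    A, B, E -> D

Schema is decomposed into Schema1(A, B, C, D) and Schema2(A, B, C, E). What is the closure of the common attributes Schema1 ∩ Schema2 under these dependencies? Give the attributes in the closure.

A, B, C, D, E

Schema1 ∩ Schema2 = {A, B, C}.
A → D applies, adding D
C, D → A, E applies, adding E
Closure: {A, B, C, D, E}.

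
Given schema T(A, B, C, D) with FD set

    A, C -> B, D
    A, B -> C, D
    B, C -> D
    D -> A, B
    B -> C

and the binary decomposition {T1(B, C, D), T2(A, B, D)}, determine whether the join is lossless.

Common attributes: T1 ∩ T2 = {B, D}.
Closure of {B, D}: D → A, B applies, adding A; B → C applies, adding C. So (B, D)⁺ = {A, B, C, D}.
This closure contains every attribute of T1, so T1 ∩ T2 → T1. The join is lossless.

Yes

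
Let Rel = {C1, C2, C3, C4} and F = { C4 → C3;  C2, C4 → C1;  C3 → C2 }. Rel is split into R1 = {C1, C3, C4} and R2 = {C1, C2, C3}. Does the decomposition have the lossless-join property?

Common attributes: R1 ∩ R2 = {C1, C3}.
Closure of {C1, C3}: C3 → C2 applies, adding C2. So (C1, C3)⁺ = {C1, C2, C3}.
This closure contains every attribute of R2, so R1 ∩ R2 → R2. The join is lossless.

Yes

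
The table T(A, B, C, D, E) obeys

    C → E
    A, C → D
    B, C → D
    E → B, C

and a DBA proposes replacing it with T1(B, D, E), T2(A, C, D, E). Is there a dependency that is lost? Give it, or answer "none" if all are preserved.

C → E lies within T2.
A, C → D lies within T2.
B, C → D: restricted closure across fragments reaches D.
E → B, C: restricted closure across fragments reaches B, C.
Every dependency is enforceable on the fragments, so the decomposition is dependency-preserving.

none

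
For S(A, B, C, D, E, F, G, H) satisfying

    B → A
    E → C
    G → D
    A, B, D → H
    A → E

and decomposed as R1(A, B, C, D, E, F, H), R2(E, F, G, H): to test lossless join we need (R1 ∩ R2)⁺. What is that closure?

R1 ∩ R2 = {E, F, H}.
E → C applies, adding C
Closure: {C, E, F, H}.

C, E, F, H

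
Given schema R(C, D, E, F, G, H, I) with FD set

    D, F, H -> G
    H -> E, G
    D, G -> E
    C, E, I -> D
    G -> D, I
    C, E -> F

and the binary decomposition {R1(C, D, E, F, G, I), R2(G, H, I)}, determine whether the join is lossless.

No

Common attributes: R1 ∩ R2 = {G, I}.
Closure of {G, I}: G → D, I applies, adding D; D, G → E applies, adding E. So (G, I)⁺ = {D, E, G, I}.
The closure contains neither all of R1 = {C, D, E, F, G, I} nor all of R2 = {G, H, I}, so the common attributes are not a superkey of either fragment. The join is lossy.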